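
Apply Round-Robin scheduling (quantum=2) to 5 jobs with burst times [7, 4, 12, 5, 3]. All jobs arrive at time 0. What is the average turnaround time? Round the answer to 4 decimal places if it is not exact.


Time quantum = 2
Execution trace:
  J1 runs 2 units, time = 2
  J2 runs 2 units, time = 4
  J3 runs 2 units, time = 6
  J4 runs 2 units, time = 8
  J5 runs 2 units, time = 10
  J1 runs 2 units, time = 12
  J2 runs 2 units, time = 14
  J3 runs 2 units, time = 16
  J4 runs 2 units, time = 18
  J5 runs 1 units, time = 19
  J1 runs 2 units, time = 21
  J3 runs 2 units, time = 23
  J4 runs 1 units, time = 24
  J1 runs 1 units, time = 25
  J3 runs 2 units, time = 27
  J3 runs 2 units, time = 29
  J3 runs 2 units, time = 31
Finish times: [25, 14, 31, 24, 19]
Average turnaround = 113/5 = 22.6

22.6


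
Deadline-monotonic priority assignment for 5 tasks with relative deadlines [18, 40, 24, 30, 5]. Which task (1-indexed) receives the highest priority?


Sort tasks by relative deadline (ascending):
  Task 5: deadline = 5
  Task 1: deadline = 18
  Task 3: deadline = 24
  Task 4: deadline = 30
  Task 2: deadline = 40
Priority order (highest first): [5, 1, 3, 4, 2]
Highest priority task = 5

5


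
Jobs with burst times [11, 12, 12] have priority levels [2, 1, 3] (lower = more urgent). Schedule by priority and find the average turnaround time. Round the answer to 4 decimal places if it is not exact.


Sort by priority (ascending = highest first):
Order: [(1, 12), (2, 11), (3, 12)]
Completion times:
  Priority 1, burst=12, C=12
  Priority 2, burst=11, C=23
  Priority 3, burst=12, C=35
Average turnaround = 70/3 = 23.3333

23.3333


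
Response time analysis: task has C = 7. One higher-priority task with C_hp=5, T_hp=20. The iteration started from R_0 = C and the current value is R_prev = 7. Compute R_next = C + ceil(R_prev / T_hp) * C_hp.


R_next = C + ceil(R_prev / T_hp) * C_hp
ceil(7 / 20) = ceil(0.35) = 1
Interference = 1 * 5 = 5
R_next = 7 + 5 = 12

12


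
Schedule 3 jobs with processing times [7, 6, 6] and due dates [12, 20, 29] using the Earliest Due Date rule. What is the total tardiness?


Sort by due date (EDD order): [(7, 12), (6, 20), (6, 29)]
Compute completion times and tardiness:
  Job 1: p=7, d=12, C=7, tardiness=max(0,7-12)=0
  Job 2: p=6, d=20, C=13, tardiness=max(0,13-20)=0
  Job 3: p=6, d=29, C=19, tardiness=max(0,19-29)=0
Total tardiness = 0

0


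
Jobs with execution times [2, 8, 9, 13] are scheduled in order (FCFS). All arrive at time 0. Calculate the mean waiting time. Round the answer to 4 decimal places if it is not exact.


FCFS order (as given): [2, 8, 9, 13]
Waiting times:
  Job 1: wait = 0
  Job 2: wait = 2
  Job 3: wait = 10
  Job 4: wait = 19
Sum of waiting times = 31
Average waiting time = 31/4 = 7.75

7.75


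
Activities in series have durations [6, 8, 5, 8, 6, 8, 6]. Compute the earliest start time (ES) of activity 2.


Activity 2 starts after activities 1 through 1 complete.
Predecessor durations: [6]
ES = 6 = 6

6


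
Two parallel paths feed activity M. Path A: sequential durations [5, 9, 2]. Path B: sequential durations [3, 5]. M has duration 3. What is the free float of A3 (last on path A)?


ES(A3) = sum of predecessors on chain A = 14
EF(A3) = ES + duration = 14 + 2 = 16
Successor of A3 is M. ES(M) = max(sum(A), sum(B)) = max(16, 8) = 16
Free float = ES(successor) - EF(current) = 16 - 16 = 0

0


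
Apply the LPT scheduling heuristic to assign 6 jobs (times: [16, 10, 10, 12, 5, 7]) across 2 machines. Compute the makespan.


Sort jobs in decreasing order (LPT): [16, 12, 10, 10, 7, 5]
Assign each job to the least loaded machine:
  Machine 1: jobs [16, 10, 5], load = 31
  Machine 2: jobs [12, 10, 7], load = 29
Makespan = max load = 31

31


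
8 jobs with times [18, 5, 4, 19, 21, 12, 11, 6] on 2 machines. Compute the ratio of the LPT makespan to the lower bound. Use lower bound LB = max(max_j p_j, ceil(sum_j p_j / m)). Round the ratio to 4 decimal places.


LPT order: [21, 19, 18, 12, 11, 6, 5, 4]
Machine loads after assignment: [48, 48]
LPT makespan = 48
Lower bound = max(max_job, ceil(total/2)) = max(21, 48) = 48
Ratio = 48 / 48 = 1.0

1.0


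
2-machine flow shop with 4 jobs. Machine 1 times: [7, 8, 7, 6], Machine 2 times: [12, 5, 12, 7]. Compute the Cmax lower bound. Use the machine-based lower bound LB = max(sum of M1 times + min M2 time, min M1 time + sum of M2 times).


LB1 = sum(M1 times) + min(M2 times) = 28 + 5 = 33
LB2 = min(M1 times) + sum(M2 times) = 6 + 36 = 42
Lower bound = max(LB1, LB2) = max(33, 42) = 42

42


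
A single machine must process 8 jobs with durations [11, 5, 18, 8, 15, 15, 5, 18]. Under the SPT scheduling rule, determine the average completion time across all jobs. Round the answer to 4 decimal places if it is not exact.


Sort jobs by processing time (SPT order): [5, 5, 8, 11, 15, 15, 18, 18]
Compute completion times sequentially:
  Job 1: processing = 5, completes at 5
  Job 2: processing = 5, completes at 10
  Job 3: processing = 8, completes at 18
  Job 4: processing = 11, completes at 29
  Job 5: processing = 15, completes at 44
  Job 6: processing = 15, completes at 59
  Job 7: processing = 18, completes at 77
  Job 8: processing = 18, completes at 95
Sum of completion times = 337
Average completion time = 337/8 = 42.125

42.125


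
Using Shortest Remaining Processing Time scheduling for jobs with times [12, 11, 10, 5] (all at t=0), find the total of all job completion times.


Since all jobs arrive at t=0, SRPT equals SPT ordering.
SPT order: [5, 10, 11, 12]
Completion times:
  Job 1: p=5, C=5
  Job 2: p=10, C=15
  Job 3: p=11, C=26
  Job 4: p=12, C=38
Total completion time = 5 + 15 + 26 + 38 = 84

84


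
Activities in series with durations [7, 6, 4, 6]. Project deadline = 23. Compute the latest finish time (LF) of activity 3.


LF(activity 3) = deadline - sum of successor durations
Successors: activities 4 through 4 with durations [6]
Sum of successor durations = 6
LF = 23 - 6 = 17

17


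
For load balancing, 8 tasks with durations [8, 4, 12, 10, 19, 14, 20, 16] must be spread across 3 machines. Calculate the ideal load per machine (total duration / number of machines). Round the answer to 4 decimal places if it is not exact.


Total processing time = 8 + 4 + 12 + 10 + 19 + 14 + 20 + 16 = 103
Number of machines = 3
Ideal balanced load = 103 / 3 = 34.3333

34.3333


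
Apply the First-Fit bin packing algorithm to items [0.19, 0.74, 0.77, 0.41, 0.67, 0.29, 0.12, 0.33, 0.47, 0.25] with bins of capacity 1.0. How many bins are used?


Place items sequentially using First-Fit:
  Item 0.19 -> new Bin 1
  Item 0.74 -> Bin 1 (now 0.93)
  Item 0.77 -> new Bin 2
  Item 0.41 -> new Bin 3
  Item 0.67 -> new Bin 4
  Item 0.29 -> Bin 3 (now 0.7)
  Item 0.12 -> Bin 2 (now 0.89)
  Item 0.33 -> Bin 4 (now 1.0)
  Item 0.47 -> new Bin 5
  Item 0.25 -> Bin 3 (now 0.95)
Total bins used = 5

5


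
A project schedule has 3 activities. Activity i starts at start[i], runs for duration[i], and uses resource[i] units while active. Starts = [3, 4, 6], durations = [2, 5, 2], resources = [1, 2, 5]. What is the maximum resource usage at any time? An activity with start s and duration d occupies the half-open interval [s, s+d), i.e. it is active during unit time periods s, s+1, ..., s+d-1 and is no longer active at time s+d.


Each activity i is active on [start_i, start_i + duration_i).
Compute total resource usage per time slot:
  t=0: active resources = [], total = 0
  t=1: active resources = [], total = 0
  t=2: active resources = [], total = 0
  t=3: active resources = [1], total = 1
  t=4: active resources = [1, 2], total = 3
  t=5: active resources = [2], total = 2
  t=6: active resources = [2, 5], total = 7
  t=7: active resources = [2, 5], total = 7
  t=8: active resources = [2], total = 2
Peak resource demand = 7

7


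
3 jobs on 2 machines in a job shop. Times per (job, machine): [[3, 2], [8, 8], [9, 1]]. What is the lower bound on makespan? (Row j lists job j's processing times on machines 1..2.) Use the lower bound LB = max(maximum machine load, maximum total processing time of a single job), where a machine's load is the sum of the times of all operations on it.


Machine loads:
  Machine 1: 3 + 8 + 9 = 20
  Machine 2: 2 + 8 + 1 = 11
Max machine load = 20
Job totals:
  Job 1: 5
  Job 2: 16
  Job 3: 10
Max job total = 16
Lower bound = max(20, 16) = 20

20


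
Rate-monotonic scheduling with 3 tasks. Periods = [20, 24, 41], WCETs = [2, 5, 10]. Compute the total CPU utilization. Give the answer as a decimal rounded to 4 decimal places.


Compute individual utilizations (exact fractions):
  Task 1: C/T = 2/20 = 1/10 (approx. 0.1)
  Task 2: C/T = 5/24 (approx. 0.2083)
  Task 3: C/T = 10/41 (approx. 0.2439)
Total utilization U = 1/10 + 5/24 + 10/41 = 2717/4920
Rounded to 4 decimal places: U = 0.5522
RM (Liu & Layland) bound for 3 tasks = 0.779763; compare with U = 2717/4920 (approx. 0.552236)
U <= bound, so schedulable by RM sufficient condition.

0.5522


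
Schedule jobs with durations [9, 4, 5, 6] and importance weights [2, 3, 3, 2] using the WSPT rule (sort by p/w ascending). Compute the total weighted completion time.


Compute p/w ratios and sort ascending (WSPT): [(4, 3), (5, 3), (6, 2), (9, 2)]
Compute weighted completion times:
  Job (p=4,w=3): C=4, w*C=3*4=12
  Job (p=5,w=3): C=9, w*C=3*9=27
  Job (p=6,w=2): C=15, w*C=2*15=30
  Job (p=9,w=2): C=24, w*C=2*24=48
Total weighted completion time = 117

117


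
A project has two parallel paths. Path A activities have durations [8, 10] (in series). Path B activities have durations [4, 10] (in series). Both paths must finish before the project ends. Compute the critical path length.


Path A total = 8 + 10 = 18
Path B total = 4 + 10 = 14
Critical path = longest path = max(18, 14) = 18

18


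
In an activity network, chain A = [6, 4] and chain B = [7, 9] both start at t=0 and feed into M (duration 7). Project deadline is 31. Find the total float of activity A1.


Forward pass: ES(A1) = sum of predecessors on chain A = 0
EF = ES + duration = 0 + 6 = 6
Backward pass: LF(M) = deadline = 31; LS(M) = 31 - 7 = 24
LF(A1) = LS(M) - sum(successors on chain A) = 24 - 4 = 20
LS = LF - duration = 20 - 6 = 14
Total float = LS - ES = 14 - 0 = 14

14


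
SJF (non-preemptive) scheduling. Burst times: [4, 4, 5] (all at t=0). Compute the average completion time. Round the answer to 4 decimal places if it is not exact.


SJF order (ascending): [4, 4, 5]
Completion times:
  Job 1: burst=4, C=4
  Job 2: burst=4, C=8
  Job 3: burst=5, C=13
Average completion = 25/3 = 8.3333

8.3333


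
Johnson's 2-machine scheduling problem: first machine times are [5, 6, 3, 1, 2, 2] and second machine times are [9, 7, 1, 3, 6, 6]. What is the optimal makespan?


Apply Johnson's rule:
  Group 1 (a <= b): [(4, 1, 3), (5, 2, 6), (6, 2, 6), (1, 5, 9), (2, 6, 7)]
  Group 2 (a > b): [(3, 3, 1)]
Optimal job order: [4, 5, 6, 1, 2, 3]
Schedule:
  Job 4: M1 done at 1, M2 done at 4
  Job 5: M1 done at 3, M2 done at 10
  Job 6: M1 done at 5, M2 done at 16
  Job 1: M1 done at 10, M2 done at 25
  Job 2: M1 done at 16, M2 done at 32
  Job 3: M1 done at 19, M2 done at 33
Makespan = 33

33


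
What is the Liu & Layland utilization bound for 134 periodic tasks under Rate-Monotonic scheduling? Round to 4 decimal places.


Compute 2^(1/134) = 1.0051861419
Subtract 1: 1.0051861419 - 1 = 0.0051861419
Multiply by n: 134 * 0.0051861419 = 0.6949430146
Round to 4 dp: 0.6949

0.6949


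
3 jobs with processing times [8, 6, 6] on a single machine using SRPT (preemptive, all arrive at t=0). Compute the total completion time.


Since all jobs arrive at t=0, SRPT equals SPT ordering.
SPT order: [6, 6, 8]
Completion times:
  Job 1: p=6, C=6
  Job 2: p=6, C=12
  Job 3: p=8, C=20
Total completion time = 6 + 12 + 20 = 38

38


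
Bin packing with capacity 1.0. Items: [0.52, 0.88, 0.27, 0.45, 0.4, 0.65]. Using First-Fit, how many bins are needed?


Place items sequentially using First-Fit:
  Item 0.52 -> new Bin 1
  Item 0.88 -> new Bin 2
  Item 0.27 -> Bin 1 (now 0.79)
  Item 0.45 -> new Bin 3
  Item 0.4 -> Bin 3 (now 0.85)
  Item 0.65 -> new Bin 4
Total bins used = 4

4


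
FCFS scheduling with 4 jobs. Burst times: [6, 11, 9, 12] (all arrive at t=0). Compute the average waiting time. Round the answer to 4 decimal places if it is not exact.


FCFS order (as given): [6, 11, 9, 12]
Waiting times:
  Job 1: wait = 0
  Job 2: wait = 6
  Job 3: wait = 17
  Job 4: wait = 26
Sum of waiting times = 49
Average waiting time = 49/4 = 12.25

12.25


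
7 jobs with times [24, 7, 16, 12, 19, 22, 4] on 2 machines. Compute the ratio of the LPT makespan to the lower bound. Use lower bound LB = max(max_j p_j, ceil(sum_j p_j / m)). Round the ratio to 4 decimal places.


LPT order: [24, 22, 19, 16, 12, 7, 4]
Machine loads after assignment: [52, 52]
LPT makespan = 52
Lower bound = max(max_job, ceil(total/2)) = max(24, 52) = 52
Ratio = 52 / 52 = 1.0

1.0


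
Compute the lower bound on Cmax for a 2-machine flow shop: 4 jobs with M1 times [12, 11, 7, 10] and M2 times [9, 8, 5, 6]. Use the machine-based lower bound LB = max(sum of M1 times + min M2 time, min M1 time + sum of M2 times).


LB1 = sum(M1 times) + min(M2 times) = 40 + 5 = 45
LB2 = min(M1 times) + sum(M2 times) = 7 + 28 = 35
Lower bound = max(LB1, LB2) = max(45, 35) = 45

45


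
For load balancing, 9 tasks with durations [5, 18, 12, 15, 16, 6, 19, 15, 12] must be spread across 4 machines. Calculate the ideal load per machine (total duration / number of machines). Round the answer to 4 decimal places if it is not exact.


Total processing time = 5 + 18 + 12 + 15 + 16 + 6 + 19 + 15 + 12 = 118
Number of machines = 4
Ideal balanced load = 118 / 4 = 29.5

29.5


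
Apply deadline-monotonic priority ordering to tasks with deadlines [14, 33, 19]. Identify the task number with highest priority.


Sort tasks by relative deadline (ascending):
  Task 1: deadline = 14
  Task 3: deadline = 19
  Task 2: deadline = 33
Priority order (highest first): [1, 3, 2]
Highest priority task = 1

1


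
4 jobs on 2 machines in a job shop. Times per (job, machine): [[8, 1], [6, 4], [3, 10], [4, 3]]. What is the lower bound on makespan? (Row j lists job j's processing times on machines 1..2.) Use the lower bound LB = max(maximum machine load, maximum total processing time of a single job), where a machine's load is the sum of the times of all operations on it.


Machine loads:
  Machine 1: 8 + 6 + 3 + 4 = 21
  Machine 2: 1 + 4 + 10 + 3 = 18
Max machine load = 21
Job totals:
  Job 1: 9
  Job 2: 10
  Job 3: 13
  Job 4: 7
Max job total = 13
Lower bound = max(21, 13) = 21

21


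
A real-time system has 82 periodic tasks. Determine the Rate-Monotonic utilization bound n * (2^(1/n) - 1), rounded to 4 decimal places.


Compute 2^(1/82) = 1.0084888420
Subtract 1: 1.0084888420 - 1 = 0.0084888420
Multiply by n: 82 * 0.0084888420 = 0.6960850440
Round to 4 dp: 0.6961

0.6961


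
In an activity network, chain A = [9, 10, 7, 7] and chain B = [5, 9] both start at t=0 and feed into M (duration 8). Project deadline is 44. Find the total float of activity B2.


Forward pass: ES(B2) = sum of predecessors on chain B = 5
EF = ES + duration = 5 + 9 = 14
Backward pass: LF(M) = deadline = 44; LS(M) = 44 - 8 = 36
LF(B2) = LS(M) - sum(successors on chain B) = 36 - 0 = 36
LS = LF - duration = 36 - 9 = 27
Total float = LS - ES = 27 - 5 = 22

22


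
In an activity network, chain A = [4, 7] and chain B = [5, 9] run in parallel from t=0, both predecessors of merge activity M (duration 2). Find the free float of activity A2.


ES(A2) = sum of predecessors on chain A = 4
EF(A2) = ES + duration = 4 + 7 = 11
Successor of A2 is M. ES(M) = max(sum(A), sum(B)) = max(11, 14) = 14
Free float = ES(successor) - EF(current) = 14 - 11 = 3

3


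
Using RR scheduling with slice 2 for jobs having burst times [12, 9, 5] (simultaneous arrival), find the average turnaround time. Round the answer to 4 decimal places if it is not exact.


Time quantum = 2
Execution trace:
  J1 runs 2 units, time = 2
  J2 runs 2 units, time = 4
  J3 runs 2 units, time = 6
  J1 runs 2 units, time = 8
  J2 runs 2 units, time = 10
  J3 runs 2 units, time = 12
  J1 runs 2 units, time = 14
  J2 runs 2 units, time = 16
  J3 runs 1 units, time = 17
  J1 runs 2 units, time = 19
  J2 runs 2 units, time = 21
  J1 runs 2 units, time = 23
  J2 runs 1 units, time = 24
  J1 runs 2 units, time = 26
Finish times: [26, 24, 17]
Average turnaround = 67/3 = 22.3333

22.3333


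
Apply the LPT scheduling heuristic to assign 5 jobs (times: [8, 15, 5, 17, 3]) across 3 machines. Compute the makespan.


Sort jobs in decreasing order (LPT): [17, 15, 8, 5, 3]
Assign each job to the least loaded machine:
  Machine 1: jobs [17], load = 17
  Machine 2: jobs [15], load = 15
  Machine 3: jobs [8, 5, 3], load = 16
Makespan = max load = 17

17


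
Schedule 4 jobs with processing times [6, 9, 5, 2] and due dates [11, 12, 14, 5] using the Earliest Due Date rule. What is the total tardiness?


Sort by due date (EDD order): [(2, 5), (6, 11), (9, 12), (5, 14)]
Compute completion times and tardiness:
  Job 1: p=2, d=5, C=2, tardiness=max(0,2-5)=0
  Job 2: p=6, d=11, C=8, tardiness=max(0,8-11)=0
  Job 3: p=9, d=12, C=17, tardiness=max(0,17-12)=5
  Job 4: p=5, d=14, C=22, tardiness=max(0,22-14)=8
Total tardiness = 13

13


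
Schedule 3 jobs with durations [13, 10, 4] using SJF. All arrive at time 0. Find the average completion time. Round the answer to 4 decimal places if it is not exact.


SJF order (ascending): [4, 10, 13]
Completion times:
  Job 1: burst=4, C=4
  Job 2: burst=10, C=14
  Job 3: burst=13, C=27
Average completion = 45/3 = 15.0

15.0


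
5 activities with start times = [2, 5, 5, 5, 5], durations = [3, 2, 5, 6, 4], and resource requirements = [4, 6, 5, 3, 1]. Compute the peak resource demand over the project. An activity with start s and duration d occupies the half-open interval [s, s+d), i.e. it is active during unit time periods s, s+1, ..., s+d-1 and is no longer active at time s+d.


Each activity i is active on [start_i, start_i + duration_i).
Compute total resource usage per time slot:
  t=0: active resources = [], total = 0
  t=1: active resources = [], total = 0
  t=2: active resources = [4], total = 4
  t=3: active resources = [4], total = 4
  t=4: active resources = [4], total = 4
  t=5: active resources = [6, 5, 3, 1], total = 15
  t=6: active resources = [6, 5, 3, 1], total = 15
  t=7: active resources = [5, 3, 1], total = 9
  t=8: active resources = [5, 3, 1], total = 9
  t=9: active resources = [5, 3], total = 8
  t=10: active resources = [3], total = 3
Peak resource demand = 15

15


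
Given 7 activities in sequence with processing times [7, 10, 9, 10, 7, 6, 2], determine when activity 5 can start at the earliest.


Activity 5 starts after activities 1 through 4 complete.
Predecessor durations: [7, 10, 9, 10]
ES = 7 + 10 + 9 + 10 = 36

36


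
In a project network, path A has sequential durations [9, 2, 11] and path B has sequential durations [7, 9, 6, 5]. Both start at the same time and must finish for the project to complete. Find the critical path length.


Path A total = 9 + 2 + 11 = 22
Path B total = 7 + 9 + 6 + 5 = 27
Critical path = longest path = max(22, 27) = 27

27


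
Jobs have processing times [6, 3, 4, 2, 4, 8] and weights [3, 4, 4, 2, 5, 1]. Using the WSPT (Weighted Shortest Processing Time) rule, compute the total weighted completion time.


Compute p/w ratios and sort ascending (WSPT): [(3, 4), (4, 5), (4, 4), (2, 2), (6, 3), (8, 1)]
Compute weighted completion times:
  Job (p=3,w=4): C=3, w*C=4*3=12
  Job (p=4,w=5): C=7, w*C=5*7=35
  Job (p=4,w=4): C=11, w*C=4*11=44
  Job (p=2,w=2): C=13, w*C=2*13=26
  Job (p=6,w=3): C=19, w*C=3*19=57
  Job (p=8,w=1): C=27, w*C=1*27=27
Total weighted completion time = 201

201


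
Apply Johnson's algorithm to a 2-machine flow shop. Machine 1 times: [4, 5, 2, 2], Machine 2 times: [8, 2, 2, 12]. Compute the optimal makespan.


Apply Johnson's rule:
  Group 1 (a <= b): [(3, 2, 2), (4, 2, 12), (1, 4, 8)]
  Group 2 (a > b): [(2, 5, 2)]
Optimal job order: [3, 4, 1, 2]
Schedule:
  Job 3: M1 done at 2, M2 done at 4
  Job 4: M1 done at 4, M2 done at 16
  Job 1: M1 done at 8, M2 done at 24
  Job 2: M1 done at 13, M2 done at 26
Makespan = 26

26


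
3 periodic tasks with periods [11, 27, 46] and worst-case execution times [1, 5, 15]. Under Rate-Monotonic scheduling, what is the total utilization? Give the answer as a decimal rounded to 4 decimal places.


Compute individual utilizations (exact fractions):
  Task 1: C/T = 1/11 (approx. 0.0909)
  Task 2: C/T = 5/27 (approx. 0.1852)
  Task 3: C/T = 15/46 (approx. 0.3261)
Total utilization U = 1/11 + 5/27 + 15/46 = 8227/13662
Rounded to 4 decimal places: U = 0.6022
RM (Liu & Layland) bound for 3 tasks = 0.779763; compare with U = 8227/13662 (approx. 0.602181)
U <= bound, so schedulable by RM sufficient condition.

0.6022


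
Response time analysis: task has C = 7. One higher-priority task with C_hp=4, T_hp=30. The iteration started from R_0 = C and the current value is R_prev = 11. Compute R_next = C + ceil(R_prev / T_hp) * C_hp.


R_next = C + ceil(R_prev / T_hp) * C_hp
ceil(11 / 30) = ceil(0.3667) = 1
Interference = 1 * 4 = 4
R_next = 7 + 4 = 11
R_next = R_prev, so the iteration has converged (response time = 11).

11


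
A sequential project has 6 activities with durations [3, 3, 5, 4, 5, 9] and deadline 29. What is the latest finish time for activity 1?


LF(activity 1) = deadline - sum of successor durations
Successors: activities 2 through 6 with durations [3, 5, 4, 5, 9]
Sum of successor durations = 26
LF = 29 - 26 = 3

3


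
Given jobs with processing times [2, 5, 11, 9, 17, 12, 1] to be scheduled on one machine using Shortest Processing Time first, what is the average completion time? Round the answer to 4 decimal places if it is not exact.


Sort jobs by processing time (SPT order): [1, 2, 5, 9, 11, 12, 17]
Compute completion times sequentially:
  Job 1: processing = 1, completes at 1
  Job 2: processing = 2, completes at 3
  Job 3: processing = 5, completes at 8
  Job 4: processing = 9, completes at 17
  Job 5: processing = 11, completes at 28
  Job 6: processing = 12, completes at 40
  Job 7: processing = 17, completes at 57
Sum of completion times = 154
Average completion time = 154/7 = 22.0

22.0


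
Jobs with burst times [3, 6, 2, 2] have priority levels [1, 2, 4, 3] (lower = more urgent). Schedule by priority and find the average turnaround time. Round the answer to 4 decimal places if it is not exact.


Sort by priority (ascending = highest first):
Order: [(1, 3), (2, 6), (3, 2), (4, 2)]
Completion times:
  Priority 1, burst=3, C=3
  Priority 2, burst=6, C=9
  Priority 3, burst=2, C=11
  Priority 4, burst=2, C=13
Average turnaround = 36/4 = 9.0

9.0


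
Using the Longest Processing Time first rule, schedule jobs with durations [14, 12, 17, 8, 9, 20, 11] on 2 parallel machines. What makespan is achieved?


Sort jobs in decreasing order (LPT): [20, 17, 14, 12, 11, 9, 8]
Assign each job to the least loaded machine:
  Machine 1: jobs [20, 12, 9, 8], load = 49
  Machine 2: jobs [17, 14, 11], load = 42
Makespan = max load = 49

49


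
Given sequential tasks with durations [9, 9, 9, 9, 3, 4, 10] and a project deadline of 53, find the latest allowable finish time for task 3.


LF(activity 3) = deadline - sum of successor durations
Successors: activities 4 through 7 with durations [9, 3, 4, 10]
Sum of successor durations = 26
LF = 53 - 26 = 27

27


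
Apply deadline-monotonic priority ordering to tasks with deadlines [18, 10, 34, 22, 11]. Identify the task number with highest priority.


Sort tasks by relative deadline (ascending):
  Task 2: deadline = 10
  Task 5: deadline = 11
  Task 1: deadline = 18
  Task 4: deadline = 22
  Task 3: deadline = 34
Priority order (highest first): [2, 5, 1, 4, 3]
Highest priority task = 2

2


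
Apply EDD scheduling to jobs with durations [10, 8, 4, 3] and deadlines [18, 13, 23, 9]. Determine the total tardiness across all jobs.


Sort by due date (EDD order): [(3, 9), (8, 13), (10, 18), (4, 23)]
Compute completion times and tardiness:
  Job 1: p=3, d=9, C=3, tardiness=max(0,3-9)=0
  Job 2: p=8, d=13, C=11, tardiness=max(0,11-13)=0
  Job 3: p=10, d=18, C=21, tardiness=max(0,21-18)=3
  Job 4: p=4, d=23, C=25, tardiness=max(0,25-23)=2
Total tardiness = 5

5


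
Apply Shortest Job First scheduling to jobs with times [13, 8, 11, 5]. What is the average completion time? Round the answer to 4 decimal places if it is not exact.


SJF order (ascending): [5, 8, 11, 13]
Completion times:
  Job 1: burst=5, C=5
  Job 2: burst=8, C=13
  Job 3: burst=11, C=24
  Job 4: burst=13, C=37
Average completion = 79/4 = 19.75

19.75


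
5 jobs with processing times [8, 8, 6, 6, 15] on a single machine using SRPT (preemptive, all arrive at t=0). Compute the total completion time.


Since all jobs arrive at t=0, SRPT equals SPT ordering.
SPT order: [6, 6, 8, 8, 15]
Completion times:
  Job 1: p=6, C=6
  Job 2: p=6, C=12
  Job 3: p=8, C=20
  Job 4: p=8, C=28
  Job 5: p=15, C=43
Total completion time = 6 + 12 + 20 + 28 + 43 = 109

109


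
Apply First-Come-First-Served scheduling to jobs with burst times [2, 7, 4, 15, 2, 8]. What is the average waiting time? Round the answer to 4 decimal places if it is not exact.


FCFS order (as given): [2, 7, 4, 15, 2, 8]
Waiting times:
  Job 1: wait = 0
  Job 2: wait = 2
  Job 3: wait = 9
  Job 4: wait = 13
  Job 5: wait = 28
  Job 6: wait = 30
Sum of waiting times = 82
Average waiting time = 82/6 = 13.6667

13.6667


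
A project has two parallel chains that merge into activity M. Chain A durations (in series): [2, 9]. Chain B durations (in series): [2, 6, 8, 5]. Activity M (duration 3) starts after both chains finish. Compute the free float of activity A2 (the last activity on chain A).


ES(A2) = sum of predecessors on chain A = 2
EF(A2) = ES + duration = 2 + 9 = 11
Successor of A2 is M. ES(M) = max(sum(A), sum(B)) = max(11, 21) = 21
Free float = ES(successor) - EF(current) = 21 - 11 = 10

10


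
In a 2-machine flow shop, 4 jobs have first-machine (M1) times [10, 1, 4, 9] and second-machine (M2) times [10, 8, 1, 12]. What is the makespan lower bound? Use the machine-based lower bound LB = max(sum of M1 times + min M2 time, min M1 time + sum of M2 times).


LB1 = sum(M1 times) + min(M2 times) = 24 + 1 = 25
LB2 = min(M1 times) + sum(M2 times) = 1 + 31 = 32
Lower bound = max(LB1, LB2) = max(25, 32) = 32

32


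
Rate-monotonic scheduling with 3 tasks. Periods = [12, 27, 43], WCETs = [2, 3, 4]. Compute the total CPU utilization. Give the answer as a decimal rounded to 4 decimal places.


Compute individual utilizations (exact fractions):
  Task 1: C/T = 2/12 = 1/6 (approx. 0.1667)
  Task 2: C/T = 3/27 = 1/9 (approx. 0.1111)
  Task 3: C/T = 4/43 (approx. 0.093)
Total utilization U = 1/6 + 1/9 + 4/43 = 287/774
Rounded to 4 decimal places: U = 0.3708
RM (Liu & Layland) bound for 3 tasks = 0.779763; compare with U = 287/774 (approx. 0.370801)
U <= bound, so schedulable by RM sufficient condition.

0.3708


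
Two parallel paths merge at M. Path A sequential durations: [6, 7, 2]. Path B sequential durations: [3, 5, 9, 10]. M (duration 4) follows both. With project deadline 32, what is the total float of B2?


Forward pass: ES(B2) = sum of predecessors on chain B = 3
EF = ES + duration = 3 + 5 = 8
Backward pass: LF(M) = deadline = 32; LS(M) = 32 - 4 = 28
LF(B2) = LS(M) - sum(successors on chain B) = 28 - 19 = 9
LS = LF - duration = 9 - 5 = 4
Total float = LS - ES = 4 - 3 = 1

1


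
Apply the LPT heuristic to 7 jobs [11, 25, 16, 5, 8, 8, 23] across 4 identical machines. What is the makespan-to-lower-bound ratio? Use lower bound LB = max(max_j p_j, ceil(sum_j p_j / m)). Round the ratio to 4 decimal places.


LPT order: [25, 23, 16, 11, 8, 8, 5]
Machine loads after assignment: [25, 23, 24, 24]
LPT makespan = 25
Lower bound = max(max_job, ceil(total/4)) = max(25, 24) = 25
Ratio = 25 / 25 = 1.0

1.0


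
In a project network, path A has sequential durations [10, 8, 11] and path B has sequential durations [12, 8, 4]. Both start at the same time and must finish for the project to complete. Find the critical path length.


Path A total = 10 + 8 + 11 = 29
Path B total = 12 + 8 + 4 = 24
Critical path = longest path = max(29, 24) = 29

29


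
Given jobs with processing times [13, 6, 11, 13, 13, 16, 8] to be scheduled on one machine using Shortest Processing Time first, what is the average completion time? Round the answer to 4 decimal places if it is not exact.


Sort jobs by processing time (SPT order): [6, 8, 11, 13, 13, 13, 16]
Compute completion times sequentially:
  Job 1: processing = 6, completes at 6
  Job 2: processing = 8, completes at 14
  Job 3: processing = 11, completes at 25
  Job 4: processing = 13, completes at 38
  Job 5: processing = 13, completes at 51
  Job 6: processing = 13, completes at 64
  Job 7: processing = 16, completes at 80
Sum of completion times = 278
Average completion time = 278/7 = 39.7143

39.7143


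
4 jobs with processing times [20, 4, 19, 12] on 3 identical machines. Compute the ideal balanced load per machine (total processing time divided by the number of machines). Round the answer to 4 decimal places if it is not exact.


Total processing time = 20 + 4 + 19 + 12 = 55
Number of machines = 3
Ideal balanced load = 55 / 3 = 18.3333

18.3333


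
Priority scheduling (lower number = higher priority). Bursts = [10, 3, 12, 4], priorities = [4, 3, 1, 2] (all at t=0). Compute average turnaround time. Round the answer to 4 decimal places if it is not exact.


Sort by priority (ascending = highest first):
Order: [(1, 12), (2, 4), (3, 3), (4, 10)]
Completion times:
  Priority 1, burst=12, C=12
  Priority 2, burst=4, C=16
  Priority 3, burst=3, C=19
  Priority 4, burst=10, C=29
Average turnaround = 76/4 = 19.0

19.0


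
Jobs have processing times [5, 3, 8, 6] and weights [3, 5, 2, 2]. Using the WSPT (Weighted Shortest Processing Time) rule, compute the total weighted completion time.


Compute p/w ratios and sort ascending (WSPT): [(3, 5), (5, 3), (6, 2), (8, 2)]
Compute weighted completion times:
  Job (p=3,w=5): C=3, w*C=5*3=15
  Job (p=5,w=3): C=8, w*C=3*8=24
  Job (p=6,w=2): C=14, w*C=2*14=28
  Job (p=8,w=2): C=22, w*C=2*22=44
Total weighted completion time = 111

111


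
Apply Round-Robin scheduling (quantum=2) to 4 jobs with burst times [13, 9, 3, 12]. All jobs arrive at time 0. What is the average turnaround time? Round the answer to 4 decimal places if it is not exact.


Time quantum = 2
Execution trace:
  J1 runs 2 units, time = 2
  J2 runs 2 units, time = 4
  J3 runs 2 units, time = 6
  J4 runs 2 units, time = 8
  J1 runs 2 units, time = 10
  J2 runs 2 units, time = 12
  J3 runs 1 units, time = 13
  J4 runs 2 units, time = 15
  J1 runs 2 units, time = 17
  J2 runs 2 units, time = 19
  J4 runs 2 units, time = 21
  J1 runs 2 units, time = 23
  J2 runs 2 units, time = 25
  J4 runs 2 units, time = 27
  J1 runs 2 units, time = 29
  J2 runs 1 units, time = 30
  J4 runs 2 units, time = 32
  J1 runs 2 units, time = 34
  J4 runs 2 units, time = 36
  J1 runs 1 units, time = 37
Finish times: [37, 30, 13, 36]
Average turnaround = 116/4 = 29.0

29.0


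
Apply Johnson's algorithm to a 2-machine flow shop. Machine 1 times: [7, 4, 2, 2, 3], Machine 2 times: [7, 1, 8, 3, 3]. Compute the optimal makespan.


Apply Johnson's rule:
  Group 1 (a <= b): [(3, 2, 8), (4, 2, 3), (5, 3, 3), (1, 7, 7)]
  Group 2 (a > b): [(2, 4, 1)]
Optimal job order: [3, 4, 5, 1, 2]
Schedule:
  Job 3: M1 done at 2, M2 done at 10
  Job 4: M1 done at 4, M2 done at 13
  Job 5: M1 done at 7, M2 done at 16
  Job 1: M1 done at 14, M2 done at 23
  Job 2: M1 done at 18, M2 done at 24
Makespan = 24

24


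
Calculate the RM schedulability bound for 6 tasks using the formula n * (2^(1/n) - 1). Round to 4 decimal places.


Compute 2^(1/6) = 1.1224620483
Subtract 1: 1.1224620483 - 1 = 0.1224620483
Multiply by n: 6 * 0.1224620483 = 0.7347722898
Round to 4 dp: 0.7348

0.7348


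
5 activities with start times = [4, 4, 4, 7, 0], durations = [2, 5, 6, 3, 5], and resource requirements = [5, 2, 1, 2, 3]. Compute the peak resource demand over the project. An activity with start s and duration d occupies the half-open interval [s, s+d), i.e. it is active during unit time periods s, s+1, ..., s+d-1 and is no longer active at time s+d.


Each activity i is active on [start_i, start_i + duration_i).
Compute total resource usage per time slot:
  t=0: active resources = [3], total = 3
  t=1: active resources = [3], total = 3
  t=2: active resources = [3], total = 3
  t=3: active resources = [3], total = 3
  t=4: active resources = [5, 2, 1, 3], total = 11
  t=5: active resources = [5, 2, 1], total = 8
  t=6: active resources = [2, 1], total = 3
  t=7: active resources = [2, 1, 2], total = 5
  t=8: active resources = [2, 1, 2], total = 5
  t=9: active resources = [1, 2], total = 3
Peak resource demand = 11

11


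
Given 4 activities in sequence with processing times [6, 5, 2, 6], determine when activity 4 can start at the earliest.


Activity 4 starts after activities 1 through 3 complete.
Predecessor durations: [6, 5, 2]
ES = 6 + 5 + 2 = 13

13


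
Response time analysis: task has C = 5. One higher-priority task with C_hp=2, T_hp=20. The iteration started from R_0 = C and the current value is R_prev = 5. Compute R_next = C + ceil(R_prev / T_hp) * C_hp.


R_next = C + ceil(R_prev / T_hp) * C_hp
ceil(5 / 20) = ceil(0.25) = 1
Interference = 1 * 2 = 2
R_next = 5 + 2 = 7

7


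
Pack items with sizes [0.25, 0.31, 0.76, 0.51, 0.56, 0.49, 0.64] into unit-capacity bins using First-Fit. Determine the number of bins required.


Place items sequentially using First-Fit:
  Item 0.25 -> new Bin 1
  Item 0.31 -> Bin 1 (now 0.56)
  Item 0.76 -> new Bin 2
  Item 0.51 -> new Bin 3
  Item 0.56 -> new Bin 4
  Item 0.49 -> Bin 3 (now 1.0)
  Item 0.64 -> new Bin 5
Total bins used = 5

5


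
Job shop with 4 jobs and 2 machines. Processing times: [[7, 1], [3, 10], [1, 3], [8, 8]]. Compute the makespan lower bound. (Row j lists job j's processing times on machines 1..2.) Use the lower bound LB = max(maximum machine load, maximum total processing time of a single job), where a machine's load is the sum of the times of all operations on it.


Machine loads:
  Machine 1: 7 + 3 + 1 + 8 = 19
  Machine 2: 1 + 10 + 3 + 8 = 22
Max machine load = 22
Job totals:
  Job 1: 8
  Job 2: 13
  Job 3: 4
  Job 4: 16
Max job total = 16
Lower bound = max(22, 16) = 22

22


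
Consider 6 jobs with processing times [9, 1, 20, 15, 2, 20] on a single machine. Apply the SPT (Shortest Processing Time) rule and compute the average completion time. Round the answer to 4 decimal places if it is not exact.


Sort jobs by processing time (SPT order): [1, 2, 9, 15, 20, 20]
Compute completion times sequentially:
  Job 1: processing = 1, completes at 1
  Job 2: processing = 2, completes at 3
  Job 3: processing = 9, completes at 12
  Job 4: processing = 15, completes at 27
  Job 5: processing = 20, completes at 47
  Job 6: processing = 20, completes at 67
Sum of completion times = 157
Average completion time = 157/6 = 26.1667

26.1667


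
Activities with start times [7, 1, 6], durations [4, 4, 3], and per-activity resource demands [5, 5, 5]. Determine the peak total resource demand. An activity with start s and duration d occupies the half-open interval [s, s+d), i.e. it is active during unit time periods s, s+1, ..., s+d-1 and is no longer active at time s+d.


Each activity i is active on [start_i, start_i + duration_i).
Compute total resource usage per time slot:
  t=0: active resources = [], total = 0
  t=1: active resources = [5], total = 5
  t=2: active resources = [5], total = 5
  t=3: active resources = [5], total = 5
  t=4: active resources = [5], total = 5
  t=5: active resources = [], total = 0
  t=6: active resources = [5], total = 5
  t=7: active resources = [5, 5], total = 10
  t=8: active resources = [5, 5], total = 10
  t=9: active resources = [5], total = 5
  t=10: active resources = [5], total = 5
Peak resource demand = 10

10


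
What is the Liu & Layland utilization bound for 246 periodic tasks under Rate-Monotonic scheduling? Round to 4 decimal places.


Compute 2^(1/246) = 1.0028216448
Subtract 1: 1.0028216448 - 1 = 0.0028216448
Multiply by n: 246 * 0.0028216448 = 0.6941246208
Round to 4 dp: 0.6941

0.6941


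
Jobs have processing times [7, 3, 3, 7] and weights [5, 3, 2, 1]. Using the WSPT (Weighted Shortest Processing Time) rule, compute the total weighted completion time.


Compute p/w ratios and sort ascending (WSPT): [(3, 3), (7, 5), (3, 2), (7, 1)]
Compute weighted completion times:
  Job (p=3,w=3): C=3, w*C=3*3=9
  Job (p=7,w=5): C=10, w*C=5*10=50
  Job (p=3,w=2): C=13, w*C=2*13=26
  Job (p=7,w=1): C=20, w*C=1*20=20
Total weighted completion time = 105

105


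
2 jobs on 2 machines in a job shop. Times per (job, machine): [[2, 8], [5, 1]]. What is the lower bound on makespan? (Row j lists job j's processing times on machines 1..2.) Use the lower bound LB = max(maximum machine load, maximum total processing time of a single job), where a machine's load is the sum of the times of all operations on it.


Machine loads:
  Machine 1: 2 + 5 = 7
  Machine 2: 8 + 1 = 9
Max machine load = 9
Job totals:
  Job 1: 10
  Job 2: 6
Max job total = 10
Lower bound = max(9, 10) = 10

10


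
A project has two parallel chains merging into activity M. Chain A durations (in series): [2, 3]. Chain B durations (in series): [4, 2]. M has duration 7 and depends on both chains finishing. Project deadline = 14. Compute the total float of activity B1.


Forward pass: ES(B1) = sum of predecessors on chain B = 0
EF = ES + duration = 0 + 4 = 4
Backward pass: LF(M) = deadline = 14; LS(M) = 14 - 7 = 7
LF(B1) = LS(M) - sum(successors on chain B) = 7 - 2 = 5
LS = LF - duration = 5 - 4 = 1
Total float = LS - ES = 1 - 0 = 1

1


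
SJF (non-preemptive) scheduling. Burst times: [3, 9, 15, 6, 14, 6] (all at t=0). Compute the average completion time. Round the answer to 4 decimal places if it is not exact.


SJF order (ascending): [3, 6, 6, 9, 14, 15]
Completion times:
  Job 1: burst=3, C=3
  Job 2: burst=6, C=9
  Job 3: burst=6, C=15
  Job 4: burst=9, C=24
  Job 5: burst=14, C=38
  Job 6: burst=15, C=53
Average completion = 142/6 = 23.6667

23.6667


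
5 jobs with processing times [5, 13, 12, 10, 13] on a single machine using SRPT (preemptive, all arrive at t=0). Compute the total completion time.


Since all jobs arrive at t=0, SRPT equals SPT ordering.
SPT order: [5, 10, 12, 13, 13]
Completion times:
  Job 1: p=5, C=5
  Job 2: p=10, C=15
  Job 3: p=12, C=27
  Job 4: p=13, C=40
  Job 5: p=13, C=53
Total completion time = 5 + 15 + 27 + 40 + 53 = 140

140


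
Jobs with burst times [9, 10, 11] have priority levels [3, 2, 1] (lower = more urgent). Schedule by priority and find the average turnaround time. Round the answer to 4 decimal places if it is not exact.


Sort by priority (ascending = highest first):
Order: [(1, 11), (2, 10), (3, 9)]
Completion times:
  Priority 1, burst=11, C=11
  Priority 2, burst=10, C=21
  Priority 3, burst=9, C=30
Average turnaround = 62/3 = 20.6667

20.6667


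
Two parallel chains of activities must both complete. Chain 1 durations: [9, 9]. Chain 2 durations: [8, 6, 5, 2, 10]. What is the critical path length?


Path A total = 9 + 9 = 18
Path B total = 8 + 6 + 5 + 2 + 10 = 31
Critical path = longest path = max(18, 31) = 31

31


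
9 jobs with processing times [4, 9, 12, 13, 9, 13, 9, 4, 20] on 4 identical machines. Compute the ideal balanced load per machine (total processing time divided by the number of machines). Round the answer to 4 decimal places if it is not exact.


Total processing time = 4 + 9 + 12 + 13 + 9 + 13 + 9 + 4 + 20 = 93
Number of machines = 4
Ideal balanced load = 93 / 4 = 23.25

23.25


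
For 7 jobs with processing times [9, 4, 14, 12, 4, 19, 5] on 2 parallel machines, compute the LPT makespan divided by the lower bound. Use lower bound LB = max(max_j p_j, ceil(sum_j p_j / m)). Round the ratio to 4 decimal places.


LPT order: [19, 14, 12, 9, 5, 4, 4]
Machine loads after assignment: [32, 35]
LPT makespan = 35
Lower bound = max(max_job, ceil(total/2)) = max(19, 34) = 34
Ratio = 35 / 34 = 1.0294

1.0294
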